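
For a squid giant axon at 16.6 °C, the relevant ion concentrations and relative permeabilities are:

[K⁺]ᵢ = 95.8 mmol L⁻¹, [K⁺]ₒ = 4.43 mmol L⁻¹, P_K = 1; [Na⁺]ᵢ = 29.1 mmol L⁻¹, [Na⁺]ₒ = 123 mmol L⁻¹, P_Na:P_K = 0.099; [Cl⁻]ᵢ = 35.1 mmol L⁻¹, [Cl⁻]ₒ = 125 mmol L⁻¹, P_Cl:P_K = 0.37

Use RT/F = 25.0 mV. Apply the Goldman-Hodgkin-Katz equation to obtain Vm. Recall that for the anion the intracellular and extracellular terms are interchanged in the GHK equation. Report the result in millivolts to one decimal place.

-39.7 mV

Vm = 25.0 · ln[(Σ P·[cation]ₒ + Σ P·[anion]ᵢ) / (Σ P·[cation]ᵢ + Σ P·[anion]ₒ)]
Numerator = 1×4.43 + 0.099×123 + 0.37×35.1 = 29.59
Denominator = 1×95.8 + 0.099×29.1 + 0.37×125 = 144.9
Vm = 25.0 · ln(0.20419) = 25.0 × (-1.5887) = -39.72 mV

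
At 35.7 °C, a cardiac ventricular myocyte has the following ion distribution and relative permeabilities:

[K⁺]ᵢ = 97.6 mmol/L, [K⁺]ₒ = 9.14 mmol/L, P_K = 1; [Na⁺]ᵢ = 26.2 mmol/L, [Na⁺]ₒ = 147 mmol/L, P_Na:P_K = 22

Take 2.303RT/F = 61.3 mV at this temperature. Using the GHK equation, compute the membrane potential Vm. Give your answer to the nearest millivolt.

Vm = 61.3 · log₁₀[(Σ P·[cation]ₒ + Σ P·[anion]ᵢ) / (Σ P·[cation]ᵢ + Σ P·[anion]ₒ)]
Numerator = 1×9.14 + 22×147 = 3243
Denominator = 1×97.6 + 22×26.2 = 674
Vm = 61.3 · log₁₀(4.8118) = 61.3 × (0.6823) = 41.83 mV

42 mV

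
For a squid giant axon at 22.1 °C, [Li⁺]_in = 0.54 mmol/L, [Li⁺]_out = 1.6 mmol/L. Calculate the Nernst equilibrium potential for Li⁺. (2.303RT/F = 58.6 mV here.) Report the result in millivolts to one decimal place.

27.6 mV

E = (58.6/z) · log₁₀([Li⁺]_out/[Li⁺]_in) with z = +1.
= (58.6/1) · log₁₀(1.6/0.54) = 58.60 · log₁₀(2.963)
= 58.60 · (0.4717) = 27.64 mV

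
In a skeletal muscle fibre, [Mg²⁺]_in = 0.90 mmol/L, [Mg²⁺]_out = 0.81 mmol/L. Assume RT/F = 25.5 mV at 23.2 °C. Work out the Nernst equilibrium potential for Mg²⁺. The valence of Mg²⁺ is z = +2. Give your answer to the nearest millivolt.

-1 mV

E = (25.5/z) · ln([Mg²⁺]_out/[Mg²⁺]_in) with z = +2.
= (25.5/2) · ln(0.81/0.90) = 12.75 · ln(0.9)
= 12.75 · (-0.1054) = -1.34 mV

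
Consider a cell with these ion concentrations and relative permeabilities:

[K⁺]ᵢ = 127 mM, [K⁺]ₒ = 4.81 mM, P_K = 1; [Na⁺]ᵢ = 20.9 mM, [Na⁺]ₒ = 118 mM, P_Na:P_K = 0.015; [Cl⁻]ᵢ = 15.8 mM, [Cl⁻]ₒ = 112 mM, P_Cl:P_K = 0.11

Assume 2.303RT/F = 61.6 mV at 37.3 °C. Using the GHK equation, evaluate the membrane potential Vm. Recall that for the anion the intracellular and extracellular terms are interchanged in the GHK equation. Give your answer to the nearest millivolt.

Vm = 61.6 · log₁₀[(Σ P·[cation]ₒ + Σ P·[anion]ᵢ) / (Σ P·[cation]ᵢ + Σ P·[anion]ₒ)]
Numerator = 1×4.81 + 0.015×118 + 0.11×15.8 = 8.318
Denominator = 1×127 + 0.015×20.9 + 0.11×112 = 139.6
Vm = 61.6 · log₁₀(0.05957) = 61.6 × (-1.2250) = -75.46 mV

-75 mV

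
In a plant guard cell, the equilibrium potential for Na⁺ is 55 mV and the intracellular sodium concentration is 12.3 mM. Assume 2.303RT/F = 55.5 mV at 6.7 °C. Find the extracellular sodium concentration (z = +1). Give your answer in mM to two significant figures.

120 mM

Nernst: E = (55.5/1) · log₁₀([out]/[in]), so log₁₀([out]/[in]) = 55.0 × 1 / 55.5 = 0.9910.
[out]/[in] = 10^(0.9910) = 9.795.
[out] = 9.795 × 12.3 = 120.5 mM.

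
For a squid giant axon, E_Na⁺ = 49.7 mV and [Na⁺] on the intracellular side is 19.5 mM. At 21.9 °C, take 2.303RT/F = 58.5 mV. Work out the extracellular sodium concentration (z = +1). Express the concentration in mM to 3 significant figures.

138 mM

Nernst: E = (58.5/1) · log₁₀([out]/[in]), so log₁₀([out]/[in]) = 49.7 × 1 / 58.5 = 0.8496.
[out]/[in] = 10^(0.8496) = 7.072.
[out] = 7.072 × 19.5 = 137.9 mM.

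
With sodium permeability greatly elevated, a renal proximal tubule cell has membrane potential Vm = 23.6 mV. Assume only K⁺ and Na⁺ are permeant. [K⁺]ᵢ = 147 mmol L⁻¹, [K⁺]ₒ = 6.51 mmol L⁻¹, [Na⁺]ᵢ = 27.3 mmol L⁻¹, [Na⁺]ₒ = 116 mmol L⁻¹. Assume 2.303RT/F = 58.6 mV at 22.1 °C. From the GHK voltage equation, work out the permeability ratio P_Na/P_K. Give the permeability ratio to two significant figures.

Let α = P_Na/P_K. GHK: Vm = 58.6·log₁₀[(Kₒ + α·Naₒ)/(Kᵢ + α·Naᵢ)].
10^(Vm/58.6) = 10^(23.6/58.6) = 2.5277
So 2.5277·(Kᵢ + α·Naᵢ) = Kₒ + α·Naₒ → α = (2.5277·147.0 − 6.51) / (116.0 − 2.5277·27.3)
α = (371.6 − 6.51) / (116.0 − 69.01) = 365.1/46.99 = 7.769

7.8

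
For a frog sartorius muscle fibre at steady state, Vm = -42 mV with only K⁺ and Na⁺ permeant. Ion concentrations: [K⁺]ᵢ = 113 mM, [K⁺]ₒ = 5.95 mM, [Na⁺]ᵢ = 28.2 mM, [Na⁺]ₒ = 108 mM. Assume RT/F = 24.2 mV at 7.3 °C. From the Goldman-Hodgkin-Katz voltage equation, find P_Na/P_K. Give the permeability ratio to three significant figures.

0.136

Let α = P_Na/P_K. GHK: Vm = 24.2·ln[(Kₒ + α·Naₒ)/(Kᵢ + α·Naᵢ)].
e^(Vm/24.2) = e^(-42.0/24.2) = 0.17631
So 0.17631·(Kᵢ + α·Naᵢ) = Kₒ + α·Naₒ → α = (0.17631·113.0 − 5.95) / (108.0 − 0.17631·28.2)
α = (19.92 − 5.95) / (108.0 − 4.972) = 13.97/103 = 0.1356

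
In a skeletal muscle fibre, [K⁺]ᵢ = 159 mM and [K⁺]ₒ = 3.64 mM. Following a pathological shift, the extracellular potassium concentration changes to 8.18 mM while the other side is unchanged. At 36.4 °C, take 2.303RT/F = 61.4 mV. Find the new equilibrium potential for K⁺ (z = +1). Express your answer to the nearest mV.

-79 mV

After the shift: [K⁺]_out = 8.18, [K⁺]_in = 159 mM.
E_new = (61.4/1)·log₁₀(8.18/159) = 61.40 · (-1.2886) = -79.12 mV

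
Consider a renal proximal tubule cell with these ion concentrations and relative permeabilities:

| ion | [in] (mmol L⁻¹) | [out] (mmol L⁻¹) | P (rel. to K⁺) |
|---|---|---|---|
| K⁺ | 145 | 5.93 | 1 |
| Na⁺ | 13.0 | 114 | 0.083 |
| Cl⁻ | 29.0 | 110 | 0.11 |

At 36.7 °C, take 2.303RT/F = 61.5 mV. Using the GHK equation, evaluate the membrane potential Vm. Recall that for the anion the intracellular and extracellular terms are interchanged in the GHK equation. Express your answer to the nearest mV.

-57 mV

Vm = 61.5 · log₁₀[(Σ P·[cation]ₒ + Σ P·[anion]ᵢ) / (Σ P·[cation]ᵢ + Σ P·[anion]ₒ)]
Numerator = 1×5.93 + 0.083×114 + 0.11×29.0 = 18.58
Denominator = 1×145 + 0.083×13.0 + 0.11×110 = 158.2
Vm = 61.5 · log₁₀(0.11747) = 61.5 × (-0.9301) = -57.20 mV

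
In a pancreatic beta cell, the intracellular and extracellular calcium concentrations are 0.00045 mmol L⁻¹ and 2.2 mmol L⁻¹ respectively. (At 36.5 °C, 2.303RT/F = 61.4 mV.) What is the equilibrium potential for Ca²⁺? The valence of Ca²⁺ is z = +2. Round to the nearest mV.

113 mV

E = (61.4/z) · log₁₀([Ca²⁺]_out/[Ca²⁺]_in) with z = +2.
= (61.4/2) · log₁₀(2.2/0.00045) = 30.70 · log₁₀(4889)
= 30.70 · (3.6892) = 113.26 mV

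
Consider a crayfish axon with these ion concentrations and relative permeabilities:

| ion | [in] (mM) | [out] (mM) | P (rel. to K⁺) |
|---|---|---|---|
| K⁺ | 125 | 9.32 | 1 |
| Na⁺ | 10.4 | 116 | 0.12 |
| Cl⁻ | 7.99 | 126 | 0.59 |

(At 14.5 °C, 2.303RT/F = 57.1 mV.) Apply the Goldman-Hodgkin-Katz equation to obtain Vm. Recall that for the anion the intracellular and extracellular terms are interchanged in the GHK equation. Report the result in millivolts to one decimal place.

-48.9 mV

Vm = 57.1 · log₁₀[(Σ P·[cation]ₒ + Σ P·[anion]ᵢ) / (Σ P·[cation]ᵢ + Σ P·[anion]ₒ)]
Numerator = 1×9.32 + 0.12×116 + 0.59×7.99 = 27.95
Denominator = 1×125 + 0.12×10.4 + 0.59×126 = 200.6
Vm = 57.1 · log₁₀(0.13936) = 57.1 × (-0.8559) = -48.87 mV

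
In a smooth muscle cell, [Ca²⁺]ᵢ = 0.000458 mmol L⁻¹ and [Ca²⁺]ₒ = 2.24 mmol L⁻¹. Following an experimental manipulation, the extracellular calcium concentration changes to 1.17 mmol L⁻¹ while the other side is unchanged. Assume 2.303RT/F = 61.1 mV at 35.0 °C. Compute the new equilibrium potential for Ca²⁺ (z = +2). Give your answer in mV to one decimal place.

104.1 mV

After the shift: [Ca²⁺]_out = 1.17, [Ca²⁺]_in = 0.000458 mmol L⁻¹.
E_new = (61.1/2)·log₁₀(1.17/0.000458) = 30.55 · (3.4073) = 104.09 mV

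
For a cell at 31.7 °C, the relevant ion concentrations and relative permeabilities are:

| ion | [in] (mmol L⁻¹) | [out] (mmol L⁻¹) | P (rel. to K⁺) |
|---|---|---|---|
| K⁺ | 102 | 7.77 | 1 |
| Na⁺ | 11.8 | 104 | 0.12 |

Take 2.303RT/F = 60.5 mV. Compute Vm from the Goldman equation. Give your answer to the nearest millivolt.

Vm = 60.5 · log₁₀[(Σ P·[cation]ₒ + Σ P·[anion]ᵢ) / (Σ P·[cation]ᵢ + Σ P·[anion]ₒ)]
Numerator = 1×7.77 + 0.12×104 = 20.25
Denominator = 1×102 + 0.12×11.8 = 103.4
Vm = 60.5 · log₁₀(0.19581) = 60.5 × (-0.7082) = -42.84 mV

-43 mV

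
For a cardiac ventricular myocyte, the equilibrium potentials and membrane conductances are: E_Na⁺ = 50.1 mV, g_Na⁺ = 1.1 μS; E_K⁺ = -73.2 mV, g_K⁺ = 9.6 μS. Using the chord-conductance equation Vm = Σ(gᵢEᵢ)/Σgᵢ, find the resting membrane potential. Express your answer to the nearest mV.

Σ gᵢEᵢ = 1.1·(50.1) + 9.6·(-73.2) = -647.61
Σ gᵢ = 1.1 + 9.6 = 10.7
Vm = -647.61 / 10.7 = -60.52 mV

-61 mV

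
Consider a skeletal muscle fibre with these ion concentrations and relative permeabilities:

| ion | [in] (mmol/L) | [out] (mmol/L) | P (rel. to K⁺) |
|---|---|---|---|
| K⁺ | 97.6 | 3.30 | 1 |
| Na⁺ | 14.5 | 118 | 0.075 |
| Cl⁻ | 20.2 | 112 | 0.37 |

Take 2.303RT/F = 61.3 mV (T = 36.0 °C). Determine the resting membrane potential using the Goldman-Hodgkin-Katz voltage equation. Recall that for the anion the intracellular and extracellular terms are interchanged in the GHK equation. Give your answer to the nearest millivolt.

-52 mV

Vm = 61.3 · log₁₀[(Σ P·[cation]ₒ + Σ P·[anion]ᵢ) / (Σ P·[cation]ᵢ + Σ P·[anion]ₒ)]
Numerator = 1×3.30 + 0.075×118 + 0.37×20.2 = 19.62
Denominator = 1×97.6 + 0.075×14.5 + 0.37×112 = 140.1
Vm = 61.3 · log₁₀(0.14004) = 61.3 × (-0.8537) = -52.33 mV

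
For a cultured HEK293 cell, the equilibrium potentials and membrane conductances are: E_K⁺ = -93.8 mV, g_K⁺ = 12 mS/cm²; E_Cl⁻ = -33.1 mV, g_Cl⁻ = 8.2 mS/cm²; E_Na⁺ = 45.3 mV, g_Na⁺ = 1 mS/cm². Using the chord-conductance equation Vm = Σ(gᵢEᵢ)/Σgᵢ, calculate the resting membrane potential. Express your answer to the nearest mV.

-64 mV

Σ gᵢEᵢ = 12·(-93.8) + 8.2·(-33.1) + 1·(45.3) = -1351.72
Σ gᵢ = 12 + 8.2 + 1 = 21.2
Vm = -1351.72 / 21.2 = -63.76 mV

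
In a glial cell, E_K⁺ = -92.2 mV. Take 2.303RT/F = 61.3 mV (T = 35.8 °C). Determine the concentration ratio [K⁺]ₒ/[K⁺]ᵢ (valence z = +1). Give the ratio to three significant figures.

log₁₀([out]/[in]) = E·z/(61.3) = -92.2 × 1 / 61.3 = -1.5041
[out]/[in] = 10^(-1.5041) = 0.03133

0.0313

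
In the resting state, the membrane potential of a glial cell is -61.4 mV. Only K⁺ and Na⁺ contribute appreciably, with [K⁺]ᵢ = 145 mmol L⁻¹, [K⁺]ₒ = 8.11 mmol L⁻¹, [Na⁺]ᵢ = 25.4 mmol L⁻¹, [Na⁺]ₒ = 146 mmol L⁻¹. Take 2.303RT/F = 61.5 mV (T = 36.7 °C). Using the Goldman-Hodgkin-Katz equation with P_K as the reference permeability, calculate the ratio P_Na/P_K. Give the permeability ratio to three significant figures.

Let α = P_Na/P_K. GHK: Vm = 61.5·log₁₀[(Kₒ + α·Naₒ)/(Kᵢ + α·Naᵢ)].
10^(Vm/61.5) = 10^(-61.4/61.5) = 0.10038
So 0.10038·(Kᵢ + α·Naᵢ) = Kₒ + α·Naₒ → α = (0.10038·145.0 − 8.11) / (146.0 − 0.10038·25.4)
α = (14.55 − 8.11) / (146.0 − 2.55) = 6.444/143.5 = 0.04492

0.0449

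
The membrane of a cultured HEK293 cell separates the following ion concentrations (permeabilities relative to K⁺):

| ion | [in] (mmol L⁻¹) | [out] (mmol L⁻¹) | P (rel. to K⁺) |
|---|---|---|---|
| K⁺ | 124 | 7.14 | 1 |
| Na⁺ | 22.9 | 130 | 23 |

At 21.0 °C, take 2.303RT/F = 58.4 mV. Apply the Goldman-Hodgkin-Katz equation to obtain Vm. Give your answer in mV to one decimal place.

Vm = 58.4 · log₁₀[(Σ P·[cation]ₒ + Σ P·[anion]ᵢ) / (Σ P·[cation]ᵢ + Σ P·[anion]ₒ)]
Numerator = 1×7.14 + 23×130 = 2997
Denominator = 1×124 + 23×22.9 = 650.7
Vm = 58.4 · log₁₀(4.606) = 58.4 × (0.6633) = 38.74 mV

38.7 mV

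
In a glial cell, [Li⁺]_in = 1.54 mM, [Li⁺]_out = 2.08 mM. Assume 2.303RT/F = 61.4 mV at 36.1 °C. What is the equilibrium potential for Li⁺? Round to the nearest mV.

8 mV

E = (61.4/z) · log₁₀([Li⁺]_out/[Li⁺]_in) with z = +1.
= (61.4/1) · log₁₀(2.08/1.54) = 61.40 · log₁₀(1.351)
= 61.40 · (0.1305) = 8.02 mV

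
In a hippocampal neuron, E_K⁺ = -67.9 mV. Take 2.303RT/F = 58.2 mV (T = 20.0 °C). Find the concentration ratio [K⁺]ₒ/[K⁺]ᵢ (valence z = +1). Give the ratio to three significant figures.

log₁₀([out]/[in]) = E·z/(58.2) = -67.9 × 1 / 58.2 = -1.1667
[out]/[in] = 10^(-1.1667) = 0.06813

0.0681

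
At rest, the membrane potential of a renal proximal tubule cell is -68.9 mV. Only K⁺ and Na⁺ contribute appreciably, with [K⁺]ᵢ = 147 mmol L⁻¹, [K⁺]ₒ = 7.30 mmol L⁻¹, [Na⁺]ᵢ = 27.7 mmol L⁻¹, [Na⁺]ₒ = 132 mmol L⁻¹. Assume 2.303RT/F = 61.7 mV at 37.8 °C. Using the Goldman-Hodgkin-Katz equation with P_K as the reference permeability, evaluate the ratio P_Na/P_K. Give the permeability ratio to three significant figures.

Let α = P_Na/P_K. GHK: Vm = 61.7·log₁₀[(Kₒ + α·Naₒ)/(Kᵢ + α·Naᵢ)].
10^(Vm/61.7) = 10^(-68.9/61.7) = 0.076437
So 0.076437·(Kᵢ + α·Naᵢ) = Kₒ + α·Naₒ → α = (0.076437·147.0 − 7.3) / (132.0 − 0.076437·27.7)
α = (11.24 − 7.3) / (132.0 − 2.117) = 3.936/129.9 = 0.03031

0.0303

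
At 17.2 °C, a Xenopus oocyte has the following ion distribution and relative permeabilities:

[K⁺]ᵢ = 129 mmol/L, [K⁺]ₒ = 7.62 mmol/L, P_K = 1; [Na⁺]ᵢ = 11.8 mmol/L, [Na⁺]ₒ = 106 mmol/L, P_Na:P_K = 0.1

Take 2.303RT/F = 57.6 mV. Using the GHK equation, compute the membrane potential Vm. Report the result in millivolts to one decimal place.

Vm = 57.6 · log₁₀[(Σ P·[cation]ₒ + Σ P·[anion]ᵢ) / (Σ P·[cation]ᵢ + Σ P·[anion]ₒ)]
Numerator = 1×7.62 + 0.1×106 = 18.22
Denominator = 1×129 + 0.1×11.8 = 130.2
Vm = 57.6 · log₁₀(0.13996) = 57.6 × (-0.8540) = -49.19 mV

-49.2 mV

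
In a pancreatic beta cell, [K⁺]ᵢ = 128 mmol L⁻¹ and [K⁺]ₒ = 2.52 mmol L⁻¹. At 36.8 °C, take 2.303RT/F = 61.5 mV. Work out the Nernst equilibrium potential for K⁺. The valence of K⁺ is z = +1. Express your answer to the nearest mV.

-105 mV

E = (61.5/z) · log₁₀([K⁺]_out/[K⁺]_in) with z = +1.
= (61.5/1) · log₁₀(2.52/128) = 61.50 · log₁₀(0.01969)
= 61.50 · (-1.7058) = -104.91 mV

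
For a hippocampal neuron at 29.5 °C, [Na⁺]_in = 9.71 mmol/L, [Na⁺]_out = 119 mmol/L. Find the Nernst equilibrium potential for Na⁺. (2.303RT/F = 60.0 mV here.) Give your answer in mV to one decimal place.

E = (60.0/z) · log₁₀([Na⁺]_out/[Na⁺]_in) with z = +1.
= (60.0/1) · log₁₀(119/9.71) = 60.00 · log₁₀(12.26)
= 60.00 · (1.0883) = 65.30 mV

65.3 mV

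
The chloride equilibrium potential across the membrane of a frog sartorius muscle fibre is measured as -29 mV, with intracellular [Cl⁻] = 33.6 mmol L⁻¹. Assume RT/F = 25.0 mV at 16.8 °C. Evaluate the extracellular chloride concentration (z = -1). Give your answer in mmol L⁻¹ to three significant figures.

Nernst: E = (25.0/-1) · ln([out]/[in]), so ln([out]/[in]) = -29.0 × -1 / 25.0 = 1.1600.
[out]/[in] = e^(1.1600) = 3.19.
[out] = 3.19 × 33.6 = 107.2 mmol L⁻¹.

107 mmol L⁻¹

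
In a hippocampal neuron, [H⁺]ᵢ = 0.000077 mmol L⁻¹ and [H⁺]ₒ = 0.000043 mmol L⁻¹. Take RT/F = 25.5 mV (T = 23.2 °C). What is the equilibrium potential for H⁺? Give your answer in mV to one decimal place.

E = (25.5/z) · ln([H⁺]_out/[H⁺]_in) with z = +1.
= (25.5/1) · ln(0.000043/0.000077) = 25.50 · ln(0.5584)
= 25.50 · (-0.5826) = -14.86 mV

-14.9 mV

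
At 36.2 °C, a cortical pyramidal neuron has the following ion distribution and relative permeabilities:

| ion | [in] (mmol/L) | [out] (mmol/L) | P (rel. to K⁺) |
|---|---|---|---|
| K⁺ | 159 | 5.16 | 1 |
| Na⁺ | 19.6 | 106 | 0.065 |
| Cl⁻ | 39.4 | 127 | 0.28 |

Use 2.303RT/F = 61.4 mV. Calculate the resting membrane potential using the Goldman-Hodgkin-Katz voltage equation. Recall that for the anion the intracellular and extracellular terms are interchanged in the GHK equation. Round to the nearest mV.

Vm = 61.4 · log₁₀[(Σ P·[cation]ₒ + Σ P·[anion]ᵢ) / (Σ P·[cation]ᵢ + Σ P·[anion]ₒ)]
Numerator = 1×5.16 + 0.065×106 + 0.28×39.4 = 23.08
Denominator = 1×159 + 0.065×19.6 + 0.28×127 = 195.8
Vm = 61.4 · log₁₀(0.11787) = 61.4 × (-0.9286) = -57.02 mV

-57 mV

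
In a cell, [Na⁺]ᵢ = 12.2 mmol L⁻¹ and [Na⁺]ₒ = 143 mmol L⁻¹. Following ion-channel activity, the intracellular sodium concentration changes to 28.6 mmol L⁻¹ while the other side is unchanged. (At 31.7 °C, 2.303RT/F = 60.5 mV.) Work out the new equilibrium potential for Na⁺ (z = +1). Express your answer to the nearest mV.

42 mV

After the shift: [Na⁺]_out = 143, [Na⁺]_in = 28.6 mmol L⁻¹.
E_new = (60.5/1)·log₁₀(143/28.6) = 60.50 · (0.6990) = 42.29 mV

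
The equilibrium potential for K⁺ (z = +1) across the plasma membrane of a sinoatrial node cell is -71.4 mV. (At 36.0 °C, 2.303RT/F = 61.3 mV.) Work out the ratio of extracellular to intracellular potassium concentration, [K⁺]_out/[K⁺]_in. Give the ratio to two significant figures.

log₁₀([out]/[in]) = E·z/(61.3) = -71.4 × 1 / 61.3 = -1.1648
[out]/[in] = 10^(-1.1648) = 0.06843

0.068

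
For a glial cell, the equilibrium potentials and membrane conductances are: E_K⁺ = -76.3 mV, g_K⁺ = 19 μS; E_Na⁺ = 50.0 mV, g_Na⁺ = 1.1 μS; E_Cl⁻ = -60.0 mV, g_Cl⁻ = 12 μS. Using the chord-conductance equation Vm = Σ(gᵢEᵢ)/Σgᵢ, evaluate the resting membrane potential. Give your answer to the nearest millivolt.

-66 mV

Σ gᵢEᵢ = 19·(-76.3) + 1.1·(50.0) + 12·(-60.0) = -2114.70
Σ gᵢ = 19 + 1.1 + 12 = 32.1
Vm = -2114.70 / 32.1 = -65.88 mV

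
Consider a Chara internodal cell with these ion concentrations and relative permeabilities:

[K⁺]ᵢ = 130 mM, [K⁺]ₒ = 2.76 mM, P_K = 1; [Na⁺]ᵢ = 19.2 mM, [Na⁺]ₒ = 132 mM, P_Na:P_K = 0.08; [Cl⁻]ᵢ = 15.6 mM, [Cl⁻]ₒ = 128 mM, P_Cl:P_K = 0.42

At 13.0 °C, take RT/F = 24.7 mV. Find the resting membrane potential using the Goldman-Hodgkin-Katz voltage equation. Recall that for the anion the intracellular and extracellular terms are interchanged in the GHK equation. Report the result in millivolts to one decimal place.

-55.1 mV

Vm = 24.7 · ln[(Σ P·[cation]ₒ + Σ P·[anion]ᵢ) / (Σ P·[cation]ᵢ + Σ P·[anion]ₒ)]
Numerator = 1×2.76 + 0.08×132 + 0.42×15.6 = 19.87
Denominator = 1×130 + 0.08×19.2 + 0.42×128 = 185.3
Vm = 24.7 · ln(0.10724) = 24.7 × (-2.2326) = -55.15 mV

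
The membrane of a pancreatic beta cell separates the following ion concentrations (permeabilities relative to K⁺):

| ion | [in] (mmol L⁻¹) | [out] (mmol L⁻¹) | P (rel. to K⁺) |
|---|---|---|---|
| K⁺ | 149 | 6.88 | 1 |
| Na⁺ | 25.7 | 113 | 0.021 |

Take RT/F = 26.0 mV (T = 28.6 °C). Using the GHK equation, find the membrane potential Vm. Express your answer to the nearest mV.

-72 mV

Vm = 26.0 · ln[(Σ P·[cation]ₒ + Σ P·[anion]ᵢ) / (Σ P·[cation]ᵢ + Σ P·[anion]ₒ)]
Numerator = 1×6.88 + 0.021×113 = 9.253
Denominator = 1×149 + 0.021×25.7 = 149.5
Vm = 26.0 · ln(0.061877) = 26.0 × (-2.7826) = -72.35 mV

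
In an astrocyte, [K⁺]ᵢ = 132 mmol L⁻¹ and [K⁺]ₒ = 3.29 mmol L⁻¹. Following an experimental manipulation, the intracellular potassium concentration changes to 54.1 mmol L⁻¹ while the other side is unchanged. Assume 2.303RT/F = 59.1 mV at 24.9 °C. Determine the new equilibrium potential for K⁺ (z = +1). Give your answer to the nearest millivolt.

After the shift: [K⁺]_out = 3.29, [K⁺]_in = 54.1 mmol L⁻¹.
E_new = (59.1/1)·log₁₀(3.29/54.1) = 59.10 · (-1.2160) = -71.87 mV

-72 mV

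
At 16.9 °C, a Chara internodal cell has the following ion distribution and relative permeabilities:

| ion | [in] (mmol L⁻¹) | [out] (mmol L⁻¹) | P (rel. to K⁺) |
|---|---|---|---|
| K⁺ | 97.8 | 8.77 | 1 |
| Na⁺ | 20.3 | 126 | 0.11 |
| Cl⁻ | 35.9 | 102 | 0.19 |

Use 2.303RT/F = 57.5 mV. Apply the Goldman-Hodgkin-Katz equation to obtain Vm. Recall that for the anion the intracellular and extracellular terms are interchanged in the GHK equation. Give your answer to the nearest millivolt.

Vm = 57.5 · log₁₀[(Σ P·[cation]ₒ + Σ P·[anion]ᵢ) / (Σ P·[cation]ᵢ + Σ P·[anion]ₒ)]
Numerator = 1×8.77 + 0.11×126 + 0.19×35.9 = 29.45
Denominator = 1×97.8 + 0.11×20.3 + 0.19×102 = 119.4
Vm = 57.5 · log₁₀(0.24663) = 57.5 × (-0.6080) = -34.96 mV

-35 mV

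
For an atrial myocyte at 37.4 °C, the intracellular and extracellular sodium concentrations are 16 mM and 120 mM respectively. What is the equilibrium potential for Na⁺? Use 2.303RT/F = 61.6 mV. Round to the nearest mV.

54 mV

E = (61.6/z) · log₁₀([Na⁺]_out/[Na⁺]_in) with z = +1.
= (61.6/1) · log₁₀(120/16) = 61.60 · log₁₀(7.5)
= 61.60 · (0.8751) = 53.90 mV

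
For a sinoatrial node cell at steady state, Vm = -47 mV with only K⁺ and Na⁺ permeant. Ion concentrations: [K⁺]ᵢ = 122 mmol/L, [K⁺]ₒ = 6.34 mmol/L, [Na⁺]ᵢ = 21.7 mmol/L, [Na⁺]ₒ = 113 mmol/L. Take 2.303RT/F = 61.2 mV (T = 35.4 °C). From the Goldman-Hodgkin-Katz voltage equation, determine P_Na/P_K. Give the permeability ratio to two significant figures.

0.13

Let α = P_Na/P_K. GHK: Vm = 61.2·log₁₀[(Kₒ + α·Naₒ)/(Kᵢ + α·Naᵢ)].
10^(Vm/61.2) = 10^(-47.0/61.2) = 0.17062
So 0.17062·(Kᵢ + α·Naᵢ) = Kₒ + α·Naₒ → α = (0.17062·122.0 − 6.34) / (113.0 − 0.17062·21.7)
α = (20.82 − 6.34) / (113.0 − 3.702) = 14.48/109.3 = 0.1324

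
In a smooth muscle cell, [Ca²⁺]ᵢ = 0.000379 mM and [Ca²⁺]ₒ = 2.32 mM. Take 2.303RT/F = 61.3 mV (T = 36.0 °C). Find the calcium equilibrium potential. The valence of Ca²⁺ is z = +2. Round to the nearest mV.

116 mV

E = (61.3/z) · log₁₀([Ca²⁺]_out/[Ca²⁺]_in) with z = +2.
= (61.3/2) · log₁₀(2.32/0.000379) = 30.65 · log₁₀(6121)
= 30.65 · (3.7868) = 116.07 mV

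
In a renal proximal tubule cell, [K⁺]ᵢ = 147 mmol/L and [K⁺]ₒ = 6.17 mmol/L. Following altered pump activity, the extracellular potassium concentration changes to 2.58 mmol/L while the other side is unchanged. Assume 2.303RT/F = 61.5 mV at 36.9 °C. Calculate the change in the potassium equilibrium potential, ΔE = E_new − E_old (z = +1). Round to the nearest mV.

E_old = (61.5/1)·log₁₀(6.17/147) = -84.69 mV
E_new = (61.5/1)·log₁₀(2.58/147) = -107.98 mV
ΔE = -107.98 − (-84.69) = -23.29 mV

-23 mV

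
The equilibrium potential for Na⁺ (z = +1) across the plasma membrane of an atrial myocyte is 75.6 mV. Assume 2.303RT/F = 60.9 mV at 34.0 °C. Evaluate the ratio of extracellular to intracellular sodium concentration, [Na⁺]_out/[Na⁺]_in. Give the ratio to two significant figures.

log₁₀([out]/[in]) = E·z/(60.9) = 75.6 × 1 / 60.9 = 1.2414
[out]/[in] = 10^(1.2414) = 17.43

17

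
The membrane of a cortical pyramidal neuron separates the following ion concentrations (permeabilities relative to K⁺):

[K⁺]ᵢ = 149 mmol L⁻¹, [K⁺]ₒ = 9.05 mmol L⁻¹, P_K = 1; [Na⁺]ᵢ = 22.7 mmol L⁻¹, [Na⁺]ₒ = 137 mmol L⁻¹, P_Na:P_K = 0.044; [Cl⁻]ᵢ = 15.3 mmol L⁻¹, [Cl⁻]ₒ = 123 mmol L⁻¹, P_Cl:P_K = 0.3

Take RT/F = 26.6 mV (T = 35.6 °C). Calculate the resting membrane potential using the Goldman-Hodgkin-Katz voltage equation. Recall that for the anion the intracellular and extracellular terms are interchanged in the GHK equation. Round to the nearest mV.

Vm = 26.6 · ln[(Σ P·[cation]ₒ + Σ P·[anion]ᵢ) / (Σ P·[cation]ᵢ + Σ P·[anion]ₒ)]
Numerator = 1×9.05 + 0.044×137 + 0.3×15.3 = 19.67
Denominator = 1×149 + 0.044×22.7 + 0.3×123 = 186.9
Vm = 26.6 · ln(0.10523) = 26.6 × (-2.2516) = -59.89 mV

-60 mV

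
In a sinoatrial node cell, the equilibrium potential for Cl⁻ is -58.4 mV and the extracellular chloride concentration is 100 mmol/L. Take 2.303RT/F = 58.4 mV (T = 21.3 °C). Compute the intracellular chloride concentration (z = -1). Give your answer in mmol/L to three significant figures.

10.0 mmol/L

Nernst: E = (58.4/-1) · log₁₀([out]/[in]), so log₁₀([out]/[in]) = -58.4 × -1 / 58.4 = 1.0000.
[out]/[in] = 10^(1.0000) = 10.
[in] = 100 / 10 = 10 mmol/L.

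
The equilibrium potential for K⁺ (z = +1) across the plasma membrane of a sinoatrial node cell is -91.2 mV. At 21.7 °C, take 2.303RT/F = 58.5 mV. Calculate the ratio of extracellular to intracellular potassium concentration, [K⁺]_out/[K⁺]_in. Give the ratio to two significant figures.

log₁₀([out]/[in]) = E·z/(58.5) = -91.2 × 1 / 58.5 = -1.5590
[out]/[in] = 10^(-1.5590) = 0.02761

0.028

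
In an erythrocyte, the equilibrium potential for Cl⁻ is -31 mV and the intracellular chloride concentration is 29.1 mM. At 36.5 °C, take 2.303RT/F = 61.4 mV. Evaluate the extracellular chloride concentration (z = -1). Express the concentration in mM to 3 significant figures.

93.1 mM

Nernst: E = (61.4/-1) · log₁₀([out]/[in]), so log₁₀([out]/[in]) = -31.0 × -1 / 61.4 = 0.5049.
[out]/[in] = 10^(0.5049) = 3.198.
[out] = 3.198 × 29.1 = 93.06 mM.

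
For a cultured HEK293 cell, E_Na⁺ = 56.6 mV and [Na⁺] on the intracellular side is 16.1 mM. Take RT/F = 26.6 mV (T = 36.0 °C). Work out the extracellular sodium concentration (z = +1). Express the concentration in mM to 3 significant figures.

135 mM

Nernst: E = (26.6/1) · ln([out]/[in]), so ln([out]/[in]) = 56.6 × 1 / 26.6 = 2.1278.
[out]/[in] = e^(2.1278) = 8.397.
[out] = 8.397 × 16.1 = 135.2 mM.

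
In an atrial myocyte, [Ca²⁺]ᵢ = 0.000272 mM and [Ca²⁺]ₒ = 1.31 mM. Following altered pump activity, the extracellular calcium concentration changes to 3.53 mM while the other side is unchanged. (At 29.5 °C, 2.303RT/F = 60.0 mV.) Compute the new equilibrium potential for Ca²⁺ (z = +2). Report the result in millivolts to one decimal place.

123.4 mV

After the shift: [Ca²⁺]_out = 3.53, [Ca²⁺]_in = 0.000272 mM.
E_new = (60.0/2)·log₁₀(3.53/0.000272) = 30.00 · (4.1132) = 123.40 mV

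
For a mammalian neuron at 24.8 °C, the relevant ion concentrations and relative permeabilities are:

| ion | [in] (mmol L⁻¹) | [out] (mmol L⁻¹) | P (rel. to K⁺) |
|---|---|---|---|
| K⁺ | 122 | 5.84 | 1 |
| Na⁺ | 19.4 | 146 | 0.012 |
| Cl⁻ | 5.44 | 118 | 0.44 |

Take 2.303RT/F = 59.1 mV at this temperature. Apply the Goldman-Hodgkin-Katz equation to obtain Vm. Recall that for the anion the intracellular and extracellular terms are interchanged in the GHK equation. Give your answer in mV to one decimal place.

Vm = 59.1 · log₁₀[(Σ P·[cation]ₒ + Σ P·[anion]ᵢ) / (Σ P·[cation]ᵢ + Σ P·[anion]ₒ)]
Numerator = 1×5.84 + 0.012×146 + 0.44×5.44 = 9.986
Denominator = 1×122 + 0.012×19.4 + 0.44×118 = 174.2
Vm = 59.1 · log₁₀(0.057338) = 59.1 × (-1.2416) = -73.38 mV

-73.4 mV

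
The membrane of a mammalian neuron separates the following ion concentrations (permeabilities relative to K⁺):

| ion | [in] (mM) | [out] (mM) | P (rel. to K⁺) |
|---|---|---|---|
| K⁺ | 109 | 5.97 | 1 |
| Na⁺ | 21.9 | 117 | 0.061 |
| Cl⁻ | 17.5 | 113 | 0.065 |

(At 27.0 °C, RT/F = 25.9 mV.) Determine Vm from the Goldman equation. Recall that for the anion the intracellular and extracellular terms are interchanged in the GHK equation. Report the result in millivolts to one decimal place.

-54.7 mV

Vm = 25.9 · ln[(Σ P·[cation]ₒ + Σ P·[anion]ᵢ) / (Σ P·[cation]ᵢ + Σ P·[anion]ₒ)]
Numerator = 1×5.97 + 0.061×117 + 0.065×17.5 = 14.24
Denominator = 1×109 + 0.061×21.9 + 0.065×113 = 117.7
Vm = 25.9 · ln(0.12104) = 25.9 × (-2.1116) = -54.69 mV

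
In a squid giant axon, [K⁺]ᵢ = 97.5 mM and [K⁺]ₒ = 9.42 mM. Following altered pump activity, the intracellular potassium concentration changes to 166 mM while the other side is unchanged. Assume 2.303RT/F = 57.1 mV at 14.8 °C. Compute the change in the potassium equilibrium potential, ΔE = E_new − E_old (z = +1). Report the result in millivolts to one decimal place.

-13.2 mV

E_old = (57.1/1)·log₁₀(9.42/97.5) = -57.95 mV
E_new = (57.1/1)·log₁₀(9.42/166) = -71.15 mV
ΔE = -71.15 − (-57.95) = -13.20 mV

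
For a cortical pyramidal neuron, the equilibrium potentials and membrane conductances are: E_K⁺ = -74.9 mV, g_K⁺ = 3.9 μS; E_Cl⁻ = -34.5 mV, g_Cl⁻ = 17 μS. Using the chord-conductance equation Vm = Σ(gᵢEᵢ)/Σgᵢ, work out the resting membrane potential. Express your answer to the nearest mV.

Σ gᵢEᵢ = 3.9·(-74.9) + 17·(-34.5) = -878.61
Σ gᵢ = 3.9 + 17 = 20.9
Vm = -878.61 / 20.9 = -42.04 mV

-42 mV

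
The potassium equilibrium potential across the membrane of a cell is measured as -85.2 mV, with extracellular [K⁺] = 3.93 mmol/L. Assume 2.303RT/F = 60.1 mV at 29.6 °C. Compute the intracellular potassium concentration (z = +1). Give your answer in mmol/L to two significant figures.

Nernst: E = (60.1/1) · log₁₀([out]/[in]), so log₁₀([out]/[in]) = -85.2 × 1 / 60.1 = -1.4176.
[out]/[in] = 10^(-1.4176) = 0.03823.
[in] = 3.93 / 0.03823 = 102.8 mmol/L.

100 mmol/L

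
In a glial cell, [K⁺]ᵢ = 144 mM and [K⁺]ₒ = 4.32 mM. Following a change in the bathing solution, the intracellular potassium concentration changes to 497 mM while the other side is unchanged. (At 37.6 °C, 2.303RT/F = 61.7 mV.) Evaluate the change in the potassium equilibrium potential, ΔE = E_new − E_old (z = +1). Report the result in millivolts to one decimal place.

E_old = (61.7/1)·log₁₀(4.32/144) = -93.96 mV
E_new = (61.7/1)·log₁₀(4.32/497) = -127.16 mV
ΔE = -127.16 − (-93.96) = -33.19 mV

-33.2 mV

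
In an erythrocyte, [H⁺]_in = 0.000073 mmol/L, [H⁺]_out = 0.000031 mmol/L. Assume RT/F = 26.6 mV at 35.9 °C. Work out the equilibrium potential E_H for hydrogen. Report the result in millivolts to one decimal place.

E = (26.6/z) · ln([H⁺]_out/[H⁺]_in) with z = +1.
= (26.6/1) · ln(0.000031/0.000073) = 26.60 · ln(0.4247)
= 26.60 · (-0.8565) = -22.78 mV

-22.8 mV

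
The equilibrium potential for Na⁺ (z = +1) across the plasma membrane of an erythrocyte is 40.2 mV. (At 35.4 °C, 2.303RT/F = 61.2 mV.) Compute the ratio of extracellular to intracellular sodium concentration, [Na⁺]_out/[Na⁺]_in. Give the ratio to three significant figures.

log₁₀([out]/[in]) = E·z/(61.2) = 40.2 × 1 / 61.2 = 0.6569
[out]/[in] = 10^(0.6569) = 4.538

4.54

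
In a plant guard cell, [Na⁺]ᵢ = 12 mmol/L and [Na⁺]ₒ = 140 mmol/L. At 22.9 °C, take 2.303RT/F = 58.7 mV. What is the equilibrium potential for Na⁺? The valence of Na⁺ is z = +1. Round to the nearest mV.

63 mV

E = (58.7/z) · log₁₀([Na⁺]_out/[Na⁺]_in) with z = +1.
= (58.7/1) · log₁₀(140/12) = 58.70 · log₁₀(11.67)
= 58.70 · (1.0669) = 62.63 mV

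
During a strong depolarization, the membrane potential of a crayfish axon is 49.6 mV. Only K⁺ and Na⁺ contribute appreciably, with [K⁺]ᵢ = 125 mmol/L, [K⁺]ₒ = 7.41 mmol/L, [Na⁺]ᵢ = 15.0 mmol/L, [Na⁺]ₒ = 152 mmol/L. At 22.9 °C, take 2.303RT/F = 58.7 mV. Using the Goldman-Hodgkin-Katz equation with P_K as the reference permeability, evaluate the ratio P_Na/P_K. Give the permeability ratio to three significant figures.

18.4

Let α = P_Na/P_K. GHK: Vm = 58.7·log₁₀[(Kₒ + α·Naₒ)/(Kᵢ + α·Naᵢ)].
10^(Vm/58.7) = 10^(49.6/58.7) = 6.998
So 6.998·(Kᵢ + α·Naᵢ) = Kₒ + α·Naₒ → α = (6.998·125.0 − 7.41) / (152.0 − 6.998·15.0)
α = (874.8 − 7.41) / (152.0 − 105) = 867.3/47.03 = 18.44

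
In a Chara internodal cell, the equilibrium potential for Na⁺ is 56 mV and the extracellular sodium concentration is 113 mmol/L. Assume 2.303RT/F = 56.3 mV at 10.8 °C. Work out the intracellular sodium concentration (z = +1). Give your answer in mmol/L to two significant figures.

Nernst: E = (56.3/1) · log₁₀([out]/[in]), so log₁₀([out]/[in]) = 56.0 × 1 / 56.3 = 0.9947.
[out]/[in] = 10^(0.9947) = 9.878.
[in] = 113 / 9.878 = 11.44 mmol/L.

11 mmol/L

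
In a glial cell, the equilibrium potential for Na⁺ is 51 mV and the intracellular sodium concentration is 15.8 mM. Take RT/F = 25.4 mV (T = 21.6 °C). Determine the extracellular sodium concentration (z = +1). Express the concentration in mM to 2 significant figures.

120 mM

Nernst: E = (25.4/1) · ln([out]/[in]), so ln([out]/[in]) = 51.0 × 1 / 25.4 = 2.0079.
[out]/[in] = e^(2.0079) = 7.447.
[out] = 7.447 × 15.8 = 117.7 mM.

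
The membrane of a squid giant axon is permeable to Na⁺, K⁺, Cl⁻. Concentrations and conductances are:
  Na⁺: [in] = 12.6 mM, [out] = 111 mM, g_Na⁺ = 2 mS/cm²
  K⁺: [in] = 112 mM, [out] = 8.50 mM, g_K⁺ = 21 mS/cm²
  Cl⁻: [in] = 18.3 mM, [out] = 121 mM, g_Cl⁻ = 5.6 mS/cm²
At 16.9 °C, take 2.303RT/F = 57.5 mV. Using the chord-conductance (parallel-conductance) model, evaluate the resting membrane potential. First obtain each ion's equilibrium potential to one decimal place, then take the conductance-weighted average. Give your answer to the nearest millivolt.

E_Na⁺ = (57.5/1)·log₁₀(111/12.6) = 54.3 mV
E_K⁺ = (57.5/1)·log₁₀(8.50/112) = -64.4 mV
E_Cl⁻ = (57.5/-1)·log₁₀(121/18.3) = -47.2 mV
Vm = (Σ gᵢEᵢ)/(Σ gᵢ) = (2·54.3 + 21·-64.4 + 5.6·-47.2) / (2 + 21 + 5.6)
= -1508.12 / 28.6 = -52.73 mV

-53 mV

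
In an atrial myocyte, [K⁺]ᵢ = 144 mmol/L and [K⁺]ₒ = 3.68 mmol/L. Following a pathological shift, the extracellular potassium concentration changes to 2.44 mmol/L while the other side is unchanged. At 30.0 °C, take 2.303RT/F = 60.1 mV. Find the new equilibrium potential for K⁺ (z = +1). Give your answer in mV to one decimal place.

After the shift: [K⁺]_out = 2.44, [K⁺]_in = 144 mmol/L.
E_new = (60.1/1)·log₁₀(2.44/144) = 60.10 · (-1.7710) = -106.44 mV

-106.4 mV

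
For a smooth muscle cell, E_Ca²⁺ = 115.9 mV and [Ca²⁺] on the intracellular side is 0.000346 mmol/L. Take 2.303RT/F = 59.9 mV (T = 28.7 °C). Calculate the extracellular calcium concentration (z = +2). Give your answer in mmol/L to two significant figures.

Nernst: E = (59.9/2) · log₁₀([out]/[in]), so log₁₀([out]/[in]) = 115.9 × 2 / 59.9 = 3.8698.
[out]/[in] = 10^(3.8698) = 7409.
[out] = 7409 × 0.000346 = 2.564 mmol/L.

2.6 mmol/L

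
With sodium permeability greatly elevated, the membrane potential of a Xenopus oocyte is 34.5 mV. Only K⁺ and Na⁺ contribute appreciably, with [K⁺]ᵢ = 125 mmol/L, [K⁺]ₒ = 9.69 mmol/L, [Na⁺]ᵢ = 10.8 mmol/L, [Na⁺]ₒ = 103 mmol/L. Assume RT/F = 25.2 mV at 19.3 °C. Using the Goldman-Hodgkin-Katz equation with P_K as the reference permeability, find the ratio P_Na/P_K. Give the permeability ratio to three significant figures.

Let α = P_Na/P_K. GHK: Vm = 25.2·ln[(Kₒ + α·Naₒ)/(Kᵢ + α·Naᵢ)].
e^(Vm/25.2) = e^(34.5/25.2) = 3.9316
So 3.9316·(Kᵢ + α·Naᵢ) = Kₒ + α·Naₒ → α = (3.9316·125.0 − 9.69) / (103.0 − 3.9316·10.8)
α = (491.5 − 9.69) / (103.0 − 42.46) = 481.8/60.54 = 7.958

7.96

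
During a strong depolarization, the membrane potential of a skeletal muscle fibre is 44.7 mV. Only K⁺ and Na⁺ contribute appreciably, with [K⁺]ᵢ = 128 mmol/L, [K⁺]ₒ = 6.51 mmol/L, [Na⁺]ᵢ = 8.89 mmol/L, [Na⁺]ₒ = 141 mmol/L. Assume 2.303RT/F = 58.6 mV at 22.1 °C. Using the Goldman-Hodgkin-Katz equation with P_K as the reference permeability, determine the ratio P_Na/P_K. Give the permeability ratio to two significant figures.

Let α = P_Na/P_K. GHK: Vm = 58.6·log₁₀[(Kₒ + α·Naₒ)/(Kᵢ + α·Naᵢ)].
10^(Vm/58.6) = 10^(44.7/58.6) = 5.7916
So 5.7916·(Kᵢ + α·Naᵢ) = Kₒ + α·Naₒ → α = (5.7916·128.0 − 6.51) / (141.0 − 5.7916·8.89)
α = (741.3 − 6.51) / (141.0 − 51.49) = 734.8/89.51 = 8.209

8.2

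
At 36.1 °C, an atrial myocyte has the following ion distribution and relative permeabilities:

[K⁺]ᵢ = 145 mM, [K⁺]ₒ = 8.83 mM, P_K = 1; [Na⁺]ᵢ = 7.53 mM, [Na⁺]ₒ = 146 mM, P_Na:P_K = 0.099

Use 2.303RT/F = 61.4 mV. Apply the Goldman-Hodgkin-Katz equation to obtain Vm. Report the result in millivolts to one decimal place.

-48.9 mV

Vm = 61.4 · log₁₀[(Σ P·[cation]ₒ + Σ P·[anion]ᵢ) / (Σ P·[cation]ᵢ + Σ P·[anion]ₒ)]
Numerator = 1×8.83 + 0.099×146 = 23.28
Denominator = 1×145 + 0.099×7.53 = 145.7
Vm = 61.4 · log₁₀(0.15976) = 61.4 × (-0.7965) = -48.91 mV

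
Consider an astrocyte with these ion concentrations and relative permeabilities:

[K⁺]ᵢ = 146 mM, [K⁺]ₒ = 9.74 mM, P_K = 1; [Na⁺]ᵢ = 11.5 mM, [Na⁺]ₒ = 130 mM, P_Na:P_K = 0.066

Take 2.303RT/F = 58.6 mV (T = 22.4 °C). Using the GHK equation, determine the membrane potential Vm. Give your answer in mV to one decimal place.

-53.0 mV

Vm = 58.6 · log₁₀[(Σ P·[cation]ₒ + Σ P·[anion]ᵢ) / (Σ P·[cation]ᵢ + Σ P·[anion]ₒ)]
Numerator = 1×9.74 + 0.066×130 = 18.32
Denominator = 1×146 + 0.066×11.5 = 146.8
Vm = 58.6 · log₁₀(0.12483) = 58.6 × (-0.9037) = -52.96 mV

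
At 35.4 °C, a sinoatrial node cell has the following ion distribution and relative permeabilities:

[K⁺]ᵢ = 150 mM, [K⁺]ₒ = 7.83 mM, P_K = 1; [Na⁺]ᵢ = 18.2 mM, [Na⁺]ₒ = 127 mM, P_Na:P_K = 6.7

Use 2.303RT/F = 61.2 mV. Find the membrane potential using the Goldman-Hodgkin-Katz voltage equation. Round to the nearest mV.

31 mV

Vm = 61.2 · log₁₀[(Σ P·[cation]ₒ + Σ P·[anion]ᵢ) / (Σ P·[cation]ᵢ + Σ P·[anion]ₒ)]
Numerator = 1×7.83 + 6.7×127 = 858.7
Denominator = 1×150 + 6.7×18.2 = 271.9
Vm = 61.2 · log₁₀(3.1578) = 61.2 × (0.4994) = 30.56 mV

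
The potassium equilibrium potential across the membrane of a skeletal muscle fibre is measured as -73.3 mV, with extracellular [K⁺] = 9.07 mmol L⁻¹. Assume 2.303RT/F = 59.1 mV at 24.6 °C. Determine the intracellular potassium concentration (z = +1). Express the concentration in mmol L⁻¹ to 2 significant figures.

160 mmol L⁻¹

Nernst: E = (59.1/1) · log₁₀([out]/[in]), so log₁₀([out]/[in]) = -73.3 × 1 / 59.1 = -1.2403.
[out]/[in] = 10^(-1.2403) = 0.05751.
[in] = 9.07 / 0.05751 = 157.7 mmol L⁻¹.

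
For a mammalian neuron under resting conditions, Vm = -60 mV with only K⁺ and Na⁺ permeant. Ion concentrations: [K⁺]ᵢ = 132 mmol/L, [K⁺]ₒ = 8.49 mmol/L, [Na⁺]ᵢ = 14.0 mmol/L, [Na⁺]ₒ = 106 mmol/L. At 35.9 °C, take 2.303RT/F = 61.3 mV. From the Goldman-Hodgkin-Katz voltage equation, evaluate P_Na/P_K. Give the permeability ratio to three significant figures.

Let α = P_Na/P_K. GHK: Vm = 61.3·log₁₀[(Kₒ + α·Naₒ)/(Kᵢ + α·Naᵢ)].
10^(Vm/61.3) = 10^(-60.0/61.3) = 0.105
So 0.105·(Kᵢ + α·Naᵢ) = Kₒ + α·Naₒ → α = (0.105·132.0 − 8.49) / (106.0 − 0.105·14.0)
α = (13.86 − 8.49) / (106.0 − 1.47) = 5.371/104.5 = 0.05138

0.0514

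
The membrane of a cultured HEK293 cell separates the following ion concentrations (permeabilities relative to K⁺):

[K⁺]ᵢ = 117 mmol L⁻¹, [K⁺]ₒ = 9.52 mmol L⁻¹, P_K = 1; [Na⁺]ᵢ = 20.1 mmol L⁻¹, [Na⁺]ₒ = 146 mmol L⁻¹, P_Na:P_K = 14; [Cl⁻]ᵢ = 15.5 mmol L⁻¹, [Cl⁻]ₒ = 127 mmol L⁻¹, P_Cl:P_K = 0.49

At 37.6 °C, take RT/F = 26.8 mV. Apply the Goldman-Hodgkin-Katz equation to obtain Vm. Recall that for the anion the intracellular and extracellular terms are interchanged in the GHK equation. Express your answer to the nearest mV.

Vm = 26.8 · ln[(Σ P·[cation]ₒ + Σ P·[anion]ᵢ) / (Σ P·[cation]ᵢ + Σ P·[anion]ₒ)]
Numerator = 1×9.52 + 14×146 + 0.49×15.5 = 2061
Denominator = 1×117 + 14×20.1 + 0.49×127 = 460.6
Vm = 26.8 · ln(4.4746) = 26.8 × (1.4984) = 40.16 mV

40 mV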